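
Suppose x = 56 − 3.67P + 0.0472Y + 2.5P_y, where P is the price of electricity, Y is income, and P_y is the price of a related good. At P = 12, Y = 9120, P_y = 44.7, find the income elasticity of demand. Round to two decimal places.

At the given point, x = 56 − 3.67(12) + 0.0472(9120) + 2.5(44.7) = 56 − 44.04 + 430.464 + 111.75 = 554.174.
∂x/∂Y = +0.0472, so E_I = 0.0472·(9120/554.174) ≈ 0.78.
E_I ∈ (0,1): normal good (necessity).

0.78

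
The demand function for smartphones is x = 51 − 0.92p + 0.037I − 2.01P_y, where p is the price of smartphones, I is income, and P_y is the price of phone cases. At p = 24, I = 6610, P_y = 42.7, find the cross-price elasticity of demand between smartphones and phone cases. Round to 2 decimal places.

-0.46

At the given point, x = 51 − 0.92(24) + 0.037(6610) − 2.01(42.7) = 51 − 22.08 + 244.57 − 85.827 = 187.663.
∂x/∂P_y = −2.01, so E_xy = -2.01·(42.7/187.663) ≈ -0.46.
E_xy < 0: the goods are complements.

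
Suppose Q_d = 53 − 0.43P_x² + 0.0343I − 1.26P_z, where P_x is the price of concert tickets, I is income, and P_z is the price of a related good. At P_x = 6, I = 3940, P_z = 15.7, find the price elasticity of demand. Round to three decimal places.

-0.203

Q_d = 53 − 0.43(6)² + 0.0343(3940) − 1.26(15.7) = 53 − 15.48 + 135.142 − 19.782 = 152.88.
∂Q_d/∂P_x = −2·0.43·P_x = -5.16, so E_p = -5.16·(6/152.88) ≈ -0.203.
|E_p| < 1: demand is inelastic.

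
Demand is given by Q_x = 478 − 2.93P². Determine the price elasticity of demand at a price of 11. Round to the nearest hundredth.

-5.74

At P = 11, Q_x = 123.47.
dQ_x/dP = −2·2.93·P = −64.46.
Point elasticity E = (dQ_x/dP)·(P/Q_x) = -64.46 × 11/123.47 ≈ -5.74.
|E| > 1, so demand is elastic at this price.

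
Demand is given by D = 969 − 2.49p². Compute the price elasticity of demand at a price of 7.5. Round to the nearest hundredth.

-0.34

At p = 7.5, D = 828.9375.
dD/dp = −2·2.49·p = −37.35.
Point elasticity E = (dD/dp)·(p/D) = -37.35 × 7.5/828.9375 ≈ -0.34.
|E| < 1, so demand is inelastic at this price.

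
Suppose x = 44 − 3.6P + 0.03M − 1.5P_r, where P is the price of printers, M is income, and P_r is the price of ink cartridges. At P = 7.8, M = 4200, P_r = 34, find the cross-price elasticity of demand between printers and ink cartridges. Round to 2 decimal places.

x = 44 − 3.6(7.8) + 0.03(4200) − 1.5(34) = 44 − 28.08 + 126 − 51 = 90.92.
∂x/∂P_r = −1.5, so E_xy = -1.5·(34/90.92) ≈ -0.56.
E_xy < 0: the goods are complements.

-0.56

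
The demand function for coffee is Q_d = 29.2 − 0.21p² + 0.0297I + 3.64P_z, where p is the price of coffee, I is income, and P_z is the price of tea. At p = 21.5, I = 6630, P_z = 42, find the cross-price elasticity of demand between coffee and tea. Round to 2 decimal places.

0.54

Evaluating quantity at (p, I, P_z) gives Q_d = 29.2 − 0.21(21.5)² + 0.0297(6630) + 3.64(42) = 29.2 − 97.0725 + 196.911 + 152.88 = 281.9185.
∂Q_d/∂P_z = +3.64, so E_xy = 3.64·(42/281.9185) ≈ 0.54.
E_xy > 0: the goods are substitutes.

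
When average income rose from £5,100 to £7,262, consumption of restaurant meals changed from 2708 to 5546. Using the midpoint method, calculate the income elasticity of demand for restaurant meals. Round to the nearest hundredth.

%ΔQ = (5546 − 2708)/[(2708+5546)/2] = 2838/4127 ≈ 0.6877.
%ΔI = (7,262 − 5,100)/[(5,100+7,262)/2] = 2162/6181 ≈ 0.3498.
E_I = %ΔQ/%ΔI ≈ 1.97.
E_I > 1: normal good (luxury).

1.97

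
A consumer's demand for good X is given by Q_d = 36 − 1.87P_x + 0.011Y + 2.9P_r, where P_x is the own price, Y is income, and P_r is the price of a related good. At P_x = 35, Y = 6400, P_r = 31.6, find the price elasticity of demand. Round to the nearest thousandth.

At the given point, Q_d = 36 − 1.87(35) + 0.011(6400) + 2.9(31.6) = 36 − 65.45 + 70.4 + 91.64 = 132.59.
∂Q_d/∂P_x = −1.87, so E_p = (−1.87)·(35/132.59) ≈ -0.494.
|E_p| < 1: demand is inelastic.

-0.494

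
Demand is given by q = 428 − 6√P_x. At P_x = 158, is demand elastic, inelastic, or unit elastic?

At P_x = 158, q = 352.5812.
dq/dP_x = −6/(2√P_x) = −6/(2·12.5698).
Point elasticity E = (dq/dP_x)·(P_x/q) = -0.2387 × 158/352.5812 ≈ -0.107.
|E| ≈ 0.107 < 1, so demand is inelastic.

inelastic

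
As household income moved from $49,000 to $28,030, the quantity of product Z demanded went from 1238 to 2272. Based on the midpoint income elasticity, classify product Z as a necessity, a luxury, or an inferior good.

%ΔQ = (2272 − 1238)/[(1238+2272)/2] = 1034/1755 ≈ 0.5892.
%ΔY = (28,030 − 49,000)/[(49,000+28,030)/2] = -20970/38515 ≈ -0.5445.
E_I = %ΔQ/%ΔY ≈ -1.082.
E_I < 0: inferior good.

inferior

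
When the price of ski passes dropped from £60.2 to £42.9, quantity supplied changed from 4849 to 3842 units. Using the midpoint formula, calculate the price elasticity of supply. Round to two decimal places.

0.69

%ΔQ = (3842 − 4849)/[(4849 + 3842)/2] = -1007/4345.5 ≈ -0.2317.
%Δp = (42.9 − 60.2)/[(60.2 + 42.9)/2] = -17.3/51.55 ≈ -0.3356.
Arc elasticity E = %ΔQ/%Δp ≈ -0.2317/-0.3356 ≈ 0.69.
|E| < 1: supply is inelastic over this range.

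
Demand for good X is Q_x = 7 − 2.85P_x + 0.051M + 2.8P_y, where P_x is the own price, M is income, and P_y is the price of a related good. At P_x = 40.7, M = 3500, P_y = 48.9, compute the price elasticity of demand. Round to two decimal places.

-0.56

Evaluating quantity at (P_x, M, P_y) gives Q_x = 7 − 2.85(40.7) + 0.051(3500) + 2.8(48.9) = 7 − 115.995 + 178.5 + 136.92 = 206.425.
∂Q_x/∂P_x = −2.85, so E_p = (−2.85)·(40.7/206.425) ≈ -0.56.
|E_p| < 1: demand is inelastic.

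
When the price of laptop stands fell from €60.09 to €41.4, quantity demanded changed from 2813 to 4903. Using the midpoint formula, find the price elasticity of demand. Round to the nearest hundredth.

-1.47

%ΔQ = (4903 − 2813)/[(2813 + 4903)/2] = 2090/3858 ≈ 0.5417.
%Δp = (41.4 − 60.09)/[(60.09 + 41.4)/2] = -18.69/50.745 ≈ -0.3683.
Arc elasticity E = %ΔQ/%Δp ≈ 0.5417/-0.3683 ≈ -1.47.
|E| > 1: demand is elastic over this range.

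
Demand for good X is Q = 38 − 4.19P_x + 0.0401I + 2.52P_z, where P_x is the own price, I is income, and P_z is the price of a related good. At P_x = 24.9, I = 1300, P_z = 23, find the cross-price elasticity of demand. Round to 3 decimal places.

1.325

At the given point, Q = 38 − 4.19(24.9) + 0.0401(1300) + 2.52(23) = 38 − 104.331 + 52.13 + 57.96 = 43.759.
∂Q/∂P_z = +2.52, so E_xy = 2.52·(23/43.759) ≈ 1.325.
E_xy > 0: the goods are substitutes.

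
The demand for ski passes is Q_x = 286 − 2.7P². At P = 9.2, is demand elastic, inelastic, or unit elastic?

At P = 9.2, Q_x = 57.472.
dQ_x/dP = −2·2.7·P = −49.68.
Point elasticity E = (dQ_x/dP)·(P/Q_x) = -49.68 × 9.2/57.472 ≈ -7.953.
|E| ≈ 7.953 > 1, so demand is elastic.

elastic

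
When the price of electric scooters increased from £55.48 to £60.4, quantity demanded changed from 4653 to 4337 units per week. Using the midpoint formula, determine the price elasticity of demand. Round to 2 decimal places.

-0.83

%Δq = (4337 − 4653)/[(4653 + 4337)/2] = -316/4495 ≈ -0.0703.
%ΔP = (60.4 − 55.48)/[(55.48 + 60.4)/2] = 4.92/57.94 ≈ 0.0849.
Arc elasticity E = %Δq/%ΔP ≈ -0.0703/0.0849 ≈ -0.83.
|E| < 1: demand is inelastic over this range.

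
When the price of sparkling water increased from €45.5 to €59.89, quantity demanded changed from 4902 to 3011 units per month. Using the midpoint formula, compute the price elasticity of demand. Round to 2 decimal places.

-1.75

%Δq = (3011 − 4902)/[(4902 + 3011)/2] = -1891/3956.5 ≈ -0.4779.
%ΔP = (59.89 − 45.5)/[(45.5 + 59.89)/2] = 14.39/52.695 ≈ 0.2731.
Arc elasticity E = %Δq/%ΔP ≈ -0.4779/0.2731 ≈ -1.75.
|E| > 1: demand is elastic over this range.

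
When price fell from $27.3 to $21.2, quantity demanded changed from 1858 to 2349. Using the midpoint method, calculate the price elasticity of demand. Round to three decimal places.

%ΔQ = (2349 − 1858)/[(1858 + 2349)/2] = 491/2103.5 ≈ 0.2334.
%Δp = (21.2 − 27.3)/[(27.3 + 21.2)/2] = -6.1/24.25 ≈ -0.2515.
Arc elasticity E = %ΔQ/%Δp ≈ 0.2334/-0.2515 ≈ -0.928.
|E| < 1: demand is inelastic over this range.

-0.928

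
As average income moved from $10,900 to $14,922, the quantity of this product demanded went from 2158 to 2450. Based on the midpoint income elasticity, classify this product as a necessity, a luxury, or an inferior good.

necessity

%ΔQ = (2450 − 2158)/[(2158+2450)/2] = 292/2304 ≈ 0.1267.
%ΔM = (14,922 − 10,900)/[(10,900+14,922)/2] = 4022/12911 ≈ 0.3115.
E_I = %ΔQ/%ΔM ≈ 0.407.
E_I ∈ (0,1): normal good (necessity).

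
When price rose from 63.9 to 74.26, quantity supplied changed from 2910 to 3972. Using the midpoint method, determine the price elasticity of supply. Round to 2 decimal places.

2.06

%ΔQ = (3972 − 2910)/[(2910 + 3972)/2] = 1062/3441 ≈ 0.3086.
%ΔP = (74.26 − 63.9)/[(63.9 + 74.26)/2] = 10.36/69.08 ≈ 0.1500.
Arc elasticity E = %ΔQ/%ΔP ≈ 0.3086/0.1500 ≈ 2.06.
|E| > 1: supply is elastic over this range.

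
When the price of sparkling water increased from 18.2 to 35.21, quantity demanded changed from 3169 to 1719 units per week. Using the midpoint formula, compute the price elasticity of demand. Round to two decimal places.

-0.93

%Δq = (1719 − 3169)/[(3169 + 1719)/2] = -1450/2444 ≈ -0.5933.
%Δp = (35.21 − 18.2)/[(18.2 + 35.21)/2] = 17.01/26.705 ≈ 0.6370.
Arc elasticity E = %Δq/%Δp ≈ -0.5933/0.6370 ≈ -0.93.
|E| < 1: demand is inelastic over this range.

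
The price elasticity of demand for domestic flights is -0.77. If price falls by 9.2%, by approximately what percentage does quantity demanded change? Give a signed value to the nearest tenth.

7.1

%ΔQ ≈ E × %ΔP = (-0.77) × (-9.2%) ≈ 7.1%.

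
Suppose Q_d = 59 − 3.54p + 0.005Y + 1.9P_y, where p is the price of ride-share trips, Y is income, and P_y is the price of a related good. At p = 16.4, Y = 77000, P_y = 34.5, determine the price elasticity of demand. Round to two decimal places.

-0.13

Q_d = 59 − 3.54(16.4) + 0.005(77000) + 1.9(34.5) = 59 − 58.056 + 385 + 65.55 = 451.494.
∂Q_d/∂p = −3.54, so E_p = (−3.54)·(16.4/451.494) ≈ -0.13.
|E_p| < 1: demand is inelastic.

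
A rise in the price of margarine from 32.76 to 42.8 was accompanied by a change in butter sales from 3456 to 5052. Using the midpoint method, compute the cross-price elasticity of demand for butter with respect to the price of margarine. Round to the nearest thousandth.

1.412

%ΔQ_x = (5052 − 3456)/[(3456+5052)/2] = 1596/4254 ≈ 0.3752.
%ΔP_y = (42.8 − 32.76)/[(32.76+42.8)/2] ≈ 0.2657.
E_xy = 0.3752/0.2657 ≈ 1.412.
E_xy > 0, so butter and margarine are substitutes.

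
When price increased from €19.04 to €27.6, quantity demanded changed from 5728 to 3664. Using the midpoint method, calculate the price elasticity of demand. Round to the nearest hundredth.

-1.20

%ΔQ = (3664 − 5728)/[(5728 + 3664)/2] = -2064/4696 ≈ -0.4395.
%ΔP = (27.6 − 19.04)/[(19.04 + 27.6)/2] = 8.56/23.32 ≈ 0.3671.
Arc elasticity E = %ΔQ/%ΔP ≈ -0.4395/0.3671 ≈ -1.20.
|E| > 1: demand is elastic over this range.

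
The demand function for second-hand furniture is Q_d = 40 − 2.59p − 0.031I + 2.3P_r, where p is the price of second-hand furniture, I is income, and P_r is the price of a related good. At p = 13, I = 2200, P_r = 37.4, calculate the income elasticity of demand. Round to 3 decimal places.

-2.824

Q_d = 40 − 2.59(13) − 0.031(2200) + 2.3(37.4) = 40 − 33.67 − 68.2 + 86.02 = 24.15.
∂Q_d/∂I = −0.031, so E_I = -0.031·(2200/24.15) ≈ -2.824.
E_I < 0: inferior good.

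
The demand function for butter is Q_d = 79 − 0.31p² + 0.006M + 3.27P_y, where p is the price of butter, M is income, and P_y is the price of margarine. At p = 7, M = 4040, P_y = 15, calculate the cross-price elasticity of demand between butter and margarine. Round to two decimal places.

0.36

Evaluating quantity at (p, M, P_y) gives Q_d = 79 − 0.31(7)² + 0.006(4040) + 3.27(15) = 79 − 15.19 + 24.24 + 49.05 = 137.1.
∂Q_d/∂P_y = +3.27, so E_xy = 3.27·(15/137.1) ≈ 0.36.
E_xy > 0: the goods are substitutes.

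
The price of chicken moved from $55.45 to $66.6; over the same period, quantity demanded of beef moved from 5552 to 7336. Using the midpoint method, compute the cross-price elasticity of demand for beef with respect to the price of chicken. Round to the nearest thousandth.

1.515

%ΔQ_x = (7336 − 5552)/[(5552+7336)/2] = 1784/6444 ≈ 0.2768.
%ΔP_y = (66.6 − 55.45)/[(55.45+66.6)/2] ≈ 0.1827.
E_xy = 0.2768/0.1827 ≈ 1.515.
E_xy > 0, so beef and chicken are substitutes.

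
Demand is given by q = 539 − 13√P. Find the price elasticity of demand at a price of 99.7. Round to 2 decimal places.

-0.16

At P = 99.7, q = 409.1951.
dq/dP = −13/(2√P) = −13/(2·9.985).
Point elasticity E = (dq/dP)·(P/q) = -0.651 × 99.7/409.1951 ≈ -0.16.
|E| < 1, so demand is inelastic at this price.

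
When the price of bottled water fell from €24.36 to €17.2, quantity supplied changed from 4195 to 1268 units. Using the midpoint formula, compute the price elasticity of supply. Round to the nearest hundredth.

%Δq = (1268 − 4195)/[(4195 + 1268)/2] = -2927/2731.5 ≈ -1.0716.
%ΔP = (17.2 − 24.36)/[(24.36 + 17.2)/2] = -7.16/20.78 ≈ -0.3446.
Arc elasticity E = %Δq/%ΔP ≈ -1.0716/-0.3446 ≈ 3.11.
|E| > 1: supply is elastic over this range.

3.11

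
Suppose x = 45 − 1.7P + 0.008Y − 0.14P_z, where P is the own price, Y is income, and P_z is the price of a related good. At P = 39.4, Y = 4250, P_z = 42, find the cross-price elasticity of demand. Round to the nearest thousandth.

-0.958

At the given point, x = 45 − 1.7(39.4) + 0.008(4250) − 0.14(42) = 45 − 66.98 + 34 − 5.88 = 6.14.
∂x/∂P_z = −0.14, so E_xy = -0.14·(42/6.14) ≈ -0.958.
E_xy < 0: the goods are complements.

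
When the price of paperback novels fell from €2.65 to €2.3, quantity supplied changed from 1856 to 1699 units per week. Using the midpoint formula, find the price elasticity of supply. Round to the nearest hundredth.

%ΔQ = (1699 − 1856)/[(1856 + 1699)/2] = -157/1777.5 ≈ -0.0883.
%Δp = (2.3 − 2.65)/[(2.65 + 2.3)/2] = -0.35/2.475 ≈ -0.1414.
Arc elasticity E = %ΔQ/%Δp ≈ -0.0883/-0.1414 ≈ 0.62.
|E| < 1: supply is inelastic over this range.

0.62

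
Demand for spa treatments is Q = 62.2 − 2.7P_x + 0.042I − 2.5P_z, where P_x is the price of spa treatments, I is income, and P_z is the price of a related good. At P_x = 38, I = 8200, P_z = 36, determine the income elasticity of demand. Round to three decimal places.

At the given point, Q = 62.2 − 2.7(38) + 0.042(8200) − 2.5(36) = 62.2 − 102.6 + 344.4 − 90 = 214.
∂Q/∂I = +0.042, so E_I = 0.042·(8200/214) ≈ 1.609.
E_I > 1: normal good (luxury).

1.609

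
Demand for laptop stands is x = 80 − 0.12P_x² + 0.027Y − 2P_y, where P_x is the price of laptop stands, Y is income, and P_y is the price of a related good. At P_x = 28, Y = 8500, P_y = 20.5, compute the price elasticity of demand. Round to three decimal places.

First evaluate x: 80 − 0.12(28)² + 0.027(8500) − 2(20.5) = 80 − 94.08 + 229.5 − 41 = 174.42.
∂x/∂P_x = −2·0.12·P_x = -6.72, so E_p = -6.72·(28/174.42) ≈ -1.079.
|E_p| > 1: demand is elastic.

-1.079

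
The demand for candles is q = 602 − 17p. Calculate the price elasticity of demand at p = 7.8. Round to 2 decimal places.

-0.28

At p = 7.8, q = 469.4.
dq/dp = −17.
Point elasticity E = (dq/dp)·(p/q) = -17 × 7.8/469.4 ≈ -0.28.
|E| < 1, so demand is inelastic at this price.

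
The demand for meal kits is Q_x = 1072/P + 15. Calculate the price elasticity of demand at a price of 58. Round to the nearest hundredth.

At P = 58, Q_x = 33.4828.
dQ_x/dP = −1072/P² = −0.3187.
Point elasticity E = (dQ_x/dP)·(P/Q_x) = -0.3187 × 58/33.4828 ≈ -0.55.
|E| < 1, so demand is inelastic at this price.

-0.55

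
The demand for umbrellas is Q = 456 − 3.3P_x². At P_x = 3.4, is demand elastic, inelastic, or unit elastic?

inelastic

At P_x = 3.4, Q = 417.852.
dQ/dP_x = −2·3.3·P_x = −22.44.
Point elasticity E = (dQ/dP_x)·(P_x/Q) = -22.44 × 3.4/417.852 ≈ -0.183.
|E| ≈ 0.183 < 1, so demand is inelastic.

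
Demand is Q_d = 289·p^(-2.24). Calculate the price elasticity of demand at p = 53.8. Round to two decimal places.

For a Cobb–Douglas (constant-elasticity) form Q_d = A·p^α·…, the elasticity with respect to p equals the exponent α at every point.
Here the exponent on p is -2.24, so the price elasticity of demand is -2.24.

-2.24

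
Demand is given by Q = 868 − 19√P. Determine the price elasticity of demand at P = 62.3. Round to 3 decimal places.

At P = 62.3, Q = 718.0323.
dQ/dP = −19/(2√P) = −19/(2·7.893).
Point elasticity E = (dQ/dP)·(P/Q) = -1.2036 × 62.3/718.0323 ≈ -0.104.
|E| < 1, so demand is inelastic at this price.

-0.104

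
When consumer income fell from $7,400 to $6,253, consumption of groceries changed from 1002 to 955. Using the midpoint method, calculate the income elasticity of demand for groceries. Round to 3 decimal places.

0.286

%ΔQ = (955 − 1002)/[(1002+955)/2] = -47/978.5 ≈ -0.0480.
%ΔM = (6,253 − 7,400)/[(7,400+6,253)/2] = -1147/6826.5 ≈ -0.1680.
E_I = %ΔQ/%ΔM ≈ 0.286.
E_I ∈ (0,1): normal good (necessity).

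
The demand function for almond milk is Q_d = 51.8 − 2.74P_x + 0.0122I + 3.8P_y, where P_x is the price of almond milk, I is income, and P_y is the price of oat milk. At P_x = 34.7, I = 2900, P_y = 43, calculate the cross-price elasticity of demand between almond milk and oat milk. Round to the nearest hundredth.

1.05

First evaluate Q_d: 51.8 − 2.74(34.7) + 0.0122(2900) + 3.8(43) = 51.8 − 95.078 + 35.38 + 163.4 = 155.502.
∂Q_d/∂P_y = +3.8, so E_xy = 3.8·(43/155.502) ≈ 1.05.
E_xy > 0: the goods are substitutes.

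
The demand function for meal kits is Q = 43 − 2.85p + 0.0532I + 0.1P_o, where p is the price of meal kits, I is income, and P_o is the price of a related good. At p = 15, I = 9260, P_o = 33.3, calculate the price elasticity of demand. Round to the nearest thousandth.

Substituting, Q = 43 − 2.85(15) + 0.0532(9260) + 0.1(33.3) = 43 − 42.75 + 492.632 + 3.33 = 496.212.
∂Q/∂p = −2.85, so E_p = (−2.85)·(15/496.212) ≈ -0.086.
|E_p| < 1: demand is inelastic.

-0.086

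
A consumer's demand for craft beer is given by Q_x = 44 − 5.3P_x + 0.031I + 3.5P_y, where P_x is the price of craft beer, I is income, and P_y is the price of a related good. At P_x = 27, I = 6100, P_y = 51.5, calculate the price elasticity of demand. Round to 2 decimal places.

-0.53

Evaluating quantity at (P_x, I, P_y) gives Q_x = 44 − 5.3(27) + 0.031(6100) + 3.5(51.5) = 44 − 143.1 + 189.1 + 180.25 = 270.25.
∂Q_x/∂P_x = −5.3, so E_p = (−5.3)·(27/270.25) ≈ -0.53.
|E_p| < 1: demand is inelastic.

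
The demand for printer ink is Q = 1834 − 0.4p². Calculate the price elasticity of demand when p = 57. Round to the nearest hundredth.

-4.86

At p = 57, Q = 534.4.
dQ/dp = −2·0.4·p = −45.6.
Point elasticity E = (dQ/dp)·(p/Q) = -45.6 × 57/534.4 ≈ -4.86.
|E| > 1, so demand is elastic at this price.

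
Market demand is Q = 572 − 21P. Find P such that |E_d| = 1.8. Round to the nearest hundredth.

17.51

Set −bP/(a − bP) = −1.8 ⇒ bP = 1.8(a − bP) ⇒ bP(1+1.8) = 1.8·a.
P = 1.8·572/(21·2.8) ≈ 17.51.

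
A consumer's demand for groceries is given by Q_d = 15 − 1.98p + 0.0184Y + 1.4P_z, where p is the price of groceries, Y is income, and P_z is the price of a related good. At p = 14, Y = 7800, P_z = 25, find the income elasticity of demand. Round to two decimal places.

0.87

Q_d = 15 − 1.98(14) + 0.0184(7800) + 1.4(25) = 15 − 27.72 + 143.52 + 35 = 165.8.
∂Q_d/∂Y = +0.0184, so E_I = 0.0184·(7800/165.8) ≈ 0.87.
E_I ∈ (0,1): normal good (necessity).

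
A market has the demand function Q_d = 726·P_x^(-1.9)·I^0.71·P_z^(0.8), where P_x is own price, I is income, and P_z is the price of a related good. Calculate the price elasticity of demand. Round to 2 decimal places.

-1.90

For a Cobb–Douglas (constant-elasticity) form Q_d = A·P_x^α·…, the elasticity with respect to P_x equals the exponent α at every point.
Here the exponent on P_x is -1.9, so the price elasticity of demand is -1.90.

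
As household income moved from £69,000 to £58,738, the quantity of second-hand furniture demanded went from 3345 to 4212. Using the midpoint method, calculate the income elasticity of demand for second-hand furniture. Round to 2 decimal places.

%ΔQ = (4212 − 3345)/[(3345+4212)/2] = 867/3778.5 ≈ 0.2295.
%ΔI = (58,738 − 69,000)/[(69,000+58,738)/2] = -10262/63869 ≈ -0.1607.
E_I = %ΔQ/%ΔI ≈ -1.43.
E_I < 0: inferior good.

-1.43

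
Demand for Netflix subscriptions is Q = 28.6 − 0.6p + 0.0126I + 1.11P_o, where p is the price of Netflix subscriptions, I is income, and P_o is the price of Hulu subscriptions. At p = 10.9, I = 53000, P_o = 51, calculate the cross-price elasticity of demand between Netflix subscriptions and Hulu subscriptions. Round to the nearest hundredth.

Q = 28.6 − 0.6(10.9) + 0.0126(53000) + 1.11(51) = 28.6 − 6.54 + 667.8 + 56.61 = 746.47.
∂Q/∂P_o = +1.11, so E_xy = 1.11·(51/746.47) ≈ 0.08.
E_xy > 0: the goods are substitutes.

0.08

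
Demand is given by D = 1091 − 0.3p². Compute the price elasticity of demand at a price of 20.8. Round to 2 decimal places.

At p = 20.8, D = 961.208.
dD/dp = −2·0.3·p = −12.48.
Point elasticity E = (dD/dp)·(p/D) = -12.48 × 20.8/961.208 ≈ -0.27.
|E| < 1, so demand is inelastic at this price.

-0.27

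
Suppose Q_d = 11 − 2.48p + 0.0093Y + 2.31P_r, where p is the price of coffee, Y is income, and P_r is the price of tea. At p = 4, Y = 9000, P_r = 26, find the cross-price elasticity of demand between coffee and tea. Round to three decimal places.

At the given point, Q_d = 11 − 2.48(4) + 0.0093(9000) + 2.31(26) = 11 − 9.92 + 83.7 + 60.06 = 144.84.
∂Q_d/∂P_r = +2.31, so E_xy = 2.31·(26/144.84) ≈ 0.415.
E_xy > 0: the goods are substitutes.

0.415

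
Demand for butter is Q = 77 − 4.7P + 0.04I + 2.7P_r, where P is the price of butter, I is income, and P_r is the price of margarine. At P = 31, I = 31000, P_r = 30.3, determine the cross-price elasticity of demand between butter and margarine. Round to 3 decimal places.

Evaluating quantity at (P, I, P_r) gives Q = 77 − 4.7(31) + 0.04(31000) + 2.7(30.3) = 77 − 145.7 + 1240 + 81.81 = 1253.11.
∂Q/∂P_r = +2.7, so E_xy = 2.7·(30.3/1253.11) ≈ 0.065.
E_xy > 0: the goods are substitutes.

0.065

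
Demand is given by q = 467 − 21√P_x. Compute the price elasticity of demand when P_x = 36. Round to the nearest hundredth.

-0.18

At P_x = 36, q = 341.
dq/dP_x = −21/(2√P_x) = −21/(2·6).
Point elasticity E = (dq/dP_x)·(P_x/q) = -1.75 × 36/341 ≈ -0.18.
|E| < 1, so demand is inelastic at this price.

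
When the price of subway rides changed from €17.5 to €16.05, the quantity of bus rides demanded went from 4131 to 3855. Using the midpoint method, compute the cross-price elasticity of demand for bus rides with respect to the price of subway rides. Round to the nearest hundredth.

%ΔQ_x = (3855 − 4131)/[(4131+3855)/2] = -276/3993 ≈ -0.0691.
%ΔP_y = (16.05 − 17.5)/[(17.5+16.05)/2] ≈ -0.0864.
E_xy = -0.0691/-0.0864 ≈ 0.80.
E_xy > 0, so bus rides and subway rides are substitutes.

0.80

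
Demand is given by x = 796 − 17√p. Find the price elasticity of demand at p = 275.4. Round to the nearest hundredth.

At p = 275.4, x = 513.8819.
dx/dp = −17/(2√p) = −17/(2·16.5952).
Point elasticity E = (dx/dp)·(p/x) = -0.5122 × 275.4/513.8819 ≈ -0.27.
|E| < 1, so demand is inelastic at this price.

-0.27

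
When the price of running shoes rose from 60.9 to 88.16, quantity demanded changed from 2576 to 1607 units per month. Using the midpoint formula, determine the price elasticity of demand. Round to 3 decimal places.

-1.267

%ΔQ = (1607 − 2576)/[(2576 + 1607)/2] = -969/2091.5 ≈ -0.4633.
%ΔP = (88.16 − 60.9)/[(60.9 + 88.16)/2] = 27.26/74.53 ≈ 0.3658.
Arc elasticity E = %ΔQ/%ΔP ≈ -0.4633/0.3658 ≈ -1.267.
|E| > 1: demand is elastic over this range.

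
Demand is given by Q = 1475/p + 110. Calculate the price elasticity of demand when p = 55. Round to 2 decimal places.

At p = 55, Q = 136.8182.
dQ/dp = −1475/p² = −0.4876.
Point elasticity E = (dQ/dp)·(p/Q) = -0.4876 × 55/136.8182 ≈ -0.20.
|E| < 1, so demand is inelastic at this price.

-0.20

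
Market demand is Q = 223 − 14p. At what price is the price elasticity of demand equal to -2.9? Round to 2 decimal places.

Set −bp/(a − bp) = −2.9 ⇒ bp = 2.9(a − bp) ⇒ bp(1+2.9) = 2.9·a.
p = 2.9·223/(14·3.9) ≈ 11.84.

11.84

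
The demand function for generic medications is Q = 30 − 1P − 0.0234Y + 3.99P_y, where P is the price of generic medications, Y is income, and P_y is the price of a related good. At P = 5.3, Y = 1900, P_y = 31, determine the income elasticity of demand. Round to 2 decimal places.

-0.43

First evaluate Q: 30 − 1(5.3) − 0.0234(1900) + 3.99(31) = 30 − 5.3 − 44.46 + 123.69 = 103.93.
∂Q/∂Y = −0.0234, so E_I = -0.0234·(1900/103.93) ≈ -0.43.
E_I < 0: inferior good.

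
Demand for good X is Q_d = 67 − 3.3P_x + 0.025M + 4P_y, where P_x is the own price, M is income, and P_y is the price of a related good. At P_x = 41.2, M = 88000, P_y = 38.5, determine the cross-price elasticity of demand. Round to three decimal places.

0.067

Q_d = 67 − 3.3(41.2) + 0.025(88000) + 4(38.5) = 67 − 135.96 + 2200 + 154 = 2285.04.
∂Q_d/∂P_y = +4, so E_xy = 4·(38.5/2285.04) ≈ 0.067.
E_xy > 0: the goods are substitutes.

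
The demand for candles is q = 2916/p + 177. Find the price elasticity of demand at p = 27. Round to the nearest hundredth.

At p = 27, q = 285.
dq/dp = −2916/p² = −4.
Point elasticity E = (dq/dp)·(p/q) = -4 × 27/285 ≈ -0.38.
|E| < 1, so demand is inelastic at this price.

-0.38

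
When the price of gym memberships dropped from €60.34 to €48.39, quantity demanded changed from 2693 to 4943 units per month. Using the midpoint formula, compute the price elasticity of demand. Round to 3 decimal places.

-2.681

%Δq = (4943 − 2693)/[(2693 + 4943)/2] = 2250/3818 ≈ 0.5893.
%Δp = (48.39 − 60.34)/[(60.34 + 48.39)/2] = -11.95/54.365 ≈ -0.2198.
Arc elasticity E = %Δq/%Δp ≈ 0.5893/-0.2198 ≈ -2.681.
|E| > 1: demand is elastic over this range.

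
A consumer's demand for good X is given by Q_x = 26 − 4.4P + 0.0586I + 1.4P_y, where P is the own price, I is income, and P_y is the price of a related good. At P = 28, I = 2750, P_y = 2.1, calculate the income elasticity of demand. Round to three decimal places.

First evaluate Q_x: 26 − 4.4(28) + 0.0586(2750) + 1.4(2.1) = 26 − 123.2 + 161.15 + 2.94 = 66.89.
∂Q_x/∂I = +0.0586, so E_I = 0.0586·(2750/66.89) ≈ 2.409.
E_I > 1: normal good (luxury).

2.409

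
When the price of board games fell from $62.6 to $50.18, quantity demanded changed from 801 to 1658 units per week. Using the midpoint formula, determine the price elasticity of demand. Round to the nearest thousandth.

%ΔQ = (1658 − 801)/[(801 + 1658)/2] = 857/1229.5 ≈ 0.6970.
%Δp = (50.18 − 62.6)/[(62.6 + 50.18)/2] = -12.42/56.39 ≈ -0.2203.
Arc elasticity E = %ΔQ/%Δp ≈ 0.6970/-0.2203 ≈ -3.165.
|E| > 1: demand is elastic over this range.

-3.165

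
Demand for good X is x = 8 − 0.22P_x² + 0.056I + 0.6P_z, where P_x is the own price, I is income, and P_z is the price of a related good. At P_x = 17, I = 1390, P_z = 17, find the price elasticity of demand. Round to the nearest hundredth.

-3.92

x = 8 − 0.22(17)² + 0.056(1390) + 0.6(17) = 8 − 63.58 + 77.84 + 10.2 = 32.46.
∂x/∂P_x = −2·0.22·P_x = -7.48, so E_p = -7.48·(17/32.46) ≈ -3.92.
|E_p| > 1: demand is elastic.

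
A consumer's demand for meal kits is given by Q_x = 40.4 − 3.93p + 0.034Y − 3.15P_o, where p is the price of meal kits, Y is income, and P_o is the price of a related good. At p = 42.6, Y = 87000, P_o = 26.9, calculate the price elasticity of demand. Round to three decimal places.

-0.061

Evaluating quantity at (p, Y, P_o) gives Q_x = 40.4 − 3.93(42.6) + 0.034(87000) − 3.15(26.9) = 40.4 − 167.418 + 2958 − 84.735 = 2746.247.
∂Q_x/∂p = −3.93, so E_p = (−3.93)·(42.6/2746.247) ≈ -0.061.
|E_p| < 1: demand is inelastic.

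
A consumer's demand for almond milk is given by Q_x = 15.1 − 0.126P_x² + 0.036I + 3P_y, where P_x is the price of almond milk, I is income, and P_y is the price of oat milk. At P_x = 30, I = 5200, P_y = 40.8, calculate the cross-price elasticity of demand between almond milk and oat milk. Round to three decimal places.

0.579

First evaluate Q_x: 15.1 − 0.126(30)² + 0.036(5200) + 3(40.8) = 15.1 − 113.4 + 187.2 + 122.4 = 211.3.
∂Q_x/∂P_y = +3, so E_xy = 3·(40.8/211.3) ≈ 0.579.
E_xy > 0: the goods are substitutes.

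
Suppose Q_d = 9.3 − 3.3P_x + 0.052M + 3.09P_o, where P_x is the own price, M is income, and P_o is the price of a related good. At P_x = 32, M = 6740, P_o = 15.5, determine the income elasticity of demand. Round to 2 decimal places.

Q_d = 9.3 − 3.3(32) + 0.052(6740) + 3.09(15.5) = 9.3 − 105.6 + 350.48 + 47.895 = 302.075.
∂Q_d/∂M = +0.052, so E_I = 0.052·(6740/302.075) ≈ 1.16.
E_I > 1: normal good (luxury).

1.16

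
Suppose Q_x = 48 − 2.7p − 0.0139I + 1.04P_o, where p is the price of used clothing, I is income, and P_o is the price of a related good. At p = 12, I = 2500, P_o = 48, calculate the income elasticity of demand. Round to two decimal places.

-1.13

Q_x = 48 − 2.7(12) − 0.0139(2500) + 1.04(48) = 48 − 32.4 − 34.75 + 49.92 = 30.77.
∂Q_x/∂I = −0.0139, so E_I = -0.0139·(2500/30.77) ≈ -1.13.
E_I < 0: inferior good.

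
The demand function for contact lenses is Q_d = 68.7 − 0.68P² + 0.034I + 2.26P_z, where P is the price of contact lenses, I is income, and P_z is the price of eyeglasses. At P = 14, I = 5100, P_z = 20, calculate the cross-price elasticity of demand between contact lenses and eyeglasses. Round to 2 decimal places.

Substituting, Q_d = 68.7 − 0.68(14)² + 0.034(5100) + 2.26(20) = 68.7 − 133.28 + 173.4 + 45.2 = 154.02.
∂Q_d/∂P_z = +2.26, so E_xy = 2.26·(20/154.02) ≈ 0.29.
E_xy > 0: the goods are substitutes.

0.29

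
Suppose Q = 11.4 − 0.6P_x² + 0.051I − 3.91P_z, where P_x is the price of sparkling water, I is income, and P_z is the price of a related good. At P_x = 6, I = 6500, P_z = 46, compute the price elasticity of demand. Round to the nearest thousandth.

Q = 11.4 − 0.6(6)² + 0.051(6500) − 3.91(46) = 11.4 − 21.6 + 331.5 − 179.86 = 141.44.
∂Q/∂P_x = −2·0.6·P_x = -7.2, so E_p = -7.2·(6/141.44) ≈ -0.305.
|E_p| < 1: demand is inelastic.

-0.305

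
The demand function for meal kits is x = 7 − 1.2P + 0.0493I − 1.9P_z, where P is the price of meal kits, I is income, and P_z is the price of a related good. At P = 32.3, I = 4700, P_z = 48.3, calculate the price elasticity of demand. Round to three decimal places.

-0.358

Substituting, x = 7 − 1.2(32.3) + 0.0493(4700) − 1.9(48.3) = 7 − 38.76 + 231.71 − 91.77 = 108.18.
∂x/∂P = −1.2, so E_p = (−1.2)·(32.3/108.18) ≈ -0.358.
|E_p| < 1: demand is inelastic.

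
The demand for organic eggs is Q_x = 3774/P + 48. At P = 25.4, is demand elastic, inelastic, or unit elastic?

At P = 25.4, Q_x = 196.5827.
dQ_x/dP = −3774/P² = −5.8497.
Point elasticity E = (dQ_x/dP)·(P/Q_x) = -5.8497 × 25.4/196.5827 ≈ -0.756.
|E| ≈ 0.756 < 1, so demand is inelastic.

inelastic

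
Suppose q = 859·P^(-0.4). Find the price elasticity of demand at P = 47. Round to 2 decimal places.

For a Cobb–Douglas (constant-elasticity) form q = A·P^α·…, the elasticity with respect to P equals the exponent α at every point.
Here the exponent on P is -0.4, so the price elasticity of demand is -0.40.

-0.40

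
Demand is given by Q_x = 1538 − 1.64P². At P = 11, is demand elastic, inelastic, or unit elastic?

At P = 11, Q_x = 1339.56.
dQ_x/dP = −2·1.64·P = −36.08.
Point elasticity E = (dQ_x/dP)·(P/Q_x) = -36.08 × 11/1339.56 ≈ -0.296.
|E| ≈ 0.296 < 1, so demand is inelastic.

inelastic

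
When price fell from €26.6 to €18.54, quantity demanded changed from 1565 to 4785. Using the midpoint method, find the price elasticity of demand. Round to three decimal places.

-2.840

%Δq = (4785 − 1565)/[(1565 + 4785)/2] = 3220/3175 ≈ 1.0142.
%ΔP = (18.54 − 26.6)/[(26.6 + 18.54)/2] = -8.06/22.57 ≈ -0.3571.
Arc elasticity E = %Δq/%ΔP ≈ 1.0142/-0.3571 ≈ -2.840.
|E| > 1: demand is elastic over this range.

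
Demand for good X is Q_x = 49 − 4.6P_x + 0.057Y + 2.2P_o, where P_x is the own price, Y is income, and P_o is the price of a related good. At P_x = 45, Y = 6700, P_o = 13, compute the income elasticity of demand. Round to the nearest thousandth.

Evaluating quantity at (P_x, Y, P_o) gives Q_x = 49 − 4.6(45) + 0.057(6700) + 2.2(13) = 49 − 207 + 381.9 + 28.6 = 252.5.
∂Q_x/∂Y = +0.057, so E_I = 0.057·(6700/252.5) ≈ 1.512.
E_I > 1: normal good (luxury).

1.512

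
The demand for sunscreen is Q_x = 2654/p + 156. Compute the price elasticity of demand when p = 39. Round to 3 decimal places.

At p = 39, Q_x = 224.0513.
dQ_x/dp = −2654/p² = −1.7449.
Point elasticity E = (dQ_x/dp)·(p/Q_x) = -1.7449 × 39/224.0513 ≈ -0.304.
|E| < 1, so demand is inelastic at this price.

-0.304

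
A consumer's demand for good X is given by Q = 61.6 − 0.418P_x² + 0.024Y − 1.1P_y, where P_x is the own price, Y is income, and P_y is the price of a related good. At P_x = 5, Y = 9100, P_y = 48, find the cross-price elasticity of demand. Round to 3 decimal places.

-0.244

Q = 61.6 − 0.418(5)² + 0.024(9100) − 1.1(48) = 61.6 − 10.45 + 218.4 − 52.8 = 216.75.
∂Q/∂P_y = −1.1, so E_xy = -1.1·(48/216.75) ≈ -0.244.
E_xy < 0: the goods are complements.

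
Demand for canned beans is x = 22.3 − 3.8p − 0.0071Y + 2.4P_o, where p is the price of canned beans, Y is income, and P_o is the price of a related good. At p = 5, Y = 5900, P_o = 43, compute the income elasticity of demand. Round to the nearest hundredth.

-0.65

Evaluating quantity at (p, Y, P_o) gives x = 22.3 − 3.8(5) − 0.0071(5900) + 2.4(43) = 22.3 − 19 − 41.89 + 103.2 = 64.61.
∂x/∂Y = −0.0071, so E_I = -0.0071·(5900/64.61) ≈ -0.65.
E_I < 0: inferior good.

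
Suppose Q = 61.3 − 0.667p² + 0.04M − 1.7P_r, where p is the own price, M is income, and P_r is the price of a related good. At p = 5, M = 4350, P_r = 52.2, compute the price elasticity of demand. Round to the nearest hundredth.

-0.26

Substituting, Q = 61.3 − 0.667(5)² + 0.04(4350) − 1.7(52.2) = 61.3 − 16.675 + 174 − 88.74 = 129.885.
∂Q/∂p = −2·0.667·p = -6.67, so E_p = -6.67·(5/129.885) ≈ -0.26.
|E_p| < 1: demand is inelastic.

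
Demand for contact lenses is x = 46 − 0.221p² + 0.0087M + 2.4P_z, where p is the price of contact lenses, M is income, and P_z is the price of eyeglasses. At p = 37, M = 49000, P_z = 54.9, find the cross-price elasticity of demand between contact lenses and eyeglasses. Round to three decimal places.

0.437

At the given point, x = 46 − 0.221(37)² + 0.0087(49000) + 2.4(54.9) = 46 − 302.549 + 426.3 + 131.76 = 301.511.
∂x/∂P_z = +2.4, so E_xy = 2.4·(54.9/301.511) ≈ 0.437.
E_xy > 0: the goods are substitutes.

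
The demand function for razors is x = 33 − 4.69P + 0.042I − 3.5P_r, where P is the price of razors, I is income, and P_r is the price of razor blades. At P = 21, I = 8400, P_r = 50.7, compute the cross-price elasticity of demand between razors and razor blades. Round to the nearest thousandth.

First evaluate x: 33 − 4.69(21) + 0.042(8400) − 3.5(50.7) = 33 − 98.49 + 352.8 − 177.45 = 109.86.
∂x/∂P_r = −3.5, so E_xy = -3.5·(50.7/109.86) ≈ -1.615.
E_xy < 0: the goods are complements.

-1.615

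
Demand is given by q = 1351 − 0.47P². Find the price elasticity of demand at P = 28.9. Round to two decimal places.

At P = 28.9, q = 958.4513.
dq/dP = −2·0.47·P = −27.166.
Point elasticity E = (dq/dP)·(P/q) = -27.166 × 28.9/958.4513 ≈ -0.82.
|E| < 1, so demand is inelastic at this price.

-0.82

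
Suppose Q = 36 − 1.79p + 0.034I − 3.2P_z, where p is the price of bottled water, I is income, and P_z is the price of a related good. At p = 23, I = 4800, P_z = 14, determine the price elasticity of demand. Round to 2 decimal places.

-0.36

Substituting, Q = 36 − 1.79(23) + 0.034(4800) − 3.2(14) = 36 − 41.17 + 163.2 − 44.8 = 113.23.
∂Q/∂p = −1.79, so E_p = (−1.79)·(23/113.23) ≈ -0.36.
|E_p| < 1: demand is inelastic.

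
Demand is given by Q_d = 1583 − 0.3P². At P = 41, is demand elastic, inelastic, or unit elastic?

At P = 41, Q_d = 1078.7.
dQ_d/dP = −2·0.3·P = −24.6.
Point elasticity E = (dQ_d/dP)·(P/Q_d) = -24.6 × 41/1078.7 ≈ -0.935.
|E| ≈ 0.935 < 1, so demand is inelastic.

inelastic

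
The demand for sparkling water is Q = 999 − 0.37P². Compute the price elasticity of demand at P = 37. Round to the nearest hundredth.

-2.06

At P = 37, Q = 492.47.
dQ/dP = −2·0.37·P = −27.38.
Point elasticity E = (dQ/dP)·(P/Q) = -27.38 × 37/492.47 ≈ -2.06.
|E| > 1, so demand is elastic at this price.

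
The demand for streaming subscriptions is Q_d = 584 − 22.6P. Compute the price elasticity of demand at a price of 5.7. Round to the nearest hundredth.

At P = 5.7, Q_d = 455.18.
dQ_d/dP = −22.6.
Point elasticity E = (dQ_d/dP)·(P/Q_d) = -22.6 × 5.7/455.18 ≈ -0.28.
|E| < 1, so demand is inelastic at this price.

-0.28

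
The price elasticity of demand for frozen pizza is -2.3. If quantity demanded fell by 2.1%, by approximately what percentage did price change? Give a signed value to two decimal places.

0.91

%ΔQ ≈ E × %ΔP ⇒ %ΔP = %ΔQ / E = (-2.1%)/(-2.3) ≈ 0.91%.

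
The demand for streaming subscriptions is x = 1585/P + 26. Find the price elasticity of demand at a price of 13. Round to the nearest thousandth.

At P = 13, x = 147.9231.
dx/dP = −1585/P² = −9.3787.
Point elasticity E = (dx/dP)·(P/x) = -9.3787 × 13/147.9231 ≈ -0.824.
|E| < 1, so demand is inelastic at this price.

-0.824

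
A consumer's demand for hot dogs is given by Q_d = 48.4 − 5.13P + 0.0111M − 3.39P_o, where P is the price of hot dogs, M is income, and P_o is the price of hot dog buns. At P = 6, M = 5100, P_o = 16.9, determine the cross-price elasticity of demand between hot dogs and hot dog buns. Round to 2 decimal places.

-3.38

First evaluate Q_d: 48.4 − 5.13(6) + 0.0111(5100) − 3.39(16.9) = 48.4 − 30.78 + 56.61 − 57.291 = 16.939.
∂Q_d/∂P_o = −3.39, so E_xy = -3.39·(16.9/16.939) ≈ -3.38.
E_xy < 0: the goods are complements.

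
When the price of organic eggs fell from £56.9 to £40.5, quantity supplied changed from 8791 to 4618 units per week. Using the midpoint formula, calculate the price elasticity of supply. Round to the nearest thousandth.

1.848

%Δq = (4618 − 8791)/[(8791 + 4618)/2] = -4173/6704.5 ≈ -0.6224.
%Δp = (40.5 − 56.9)/[(56.9 + 40.5)/2] = -16.4/48.7 ≈ -0.3368.
Arc elasticity E = %Δq/%Δp ≈ -0.6224/-0.3368 ≈ 1.848.
|E| > 1: supply is elastic over this range.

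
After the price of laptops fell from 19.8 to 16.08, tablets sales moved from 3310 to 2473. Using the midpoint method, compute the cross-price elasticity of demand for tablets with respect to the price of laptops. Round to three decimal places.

%ΔQ_x = (2473 − 3310)/[(3310+2473)/2] = -837/2891.5 ≈ -0.2895.
%ΔP_y = (16.08 − 19.8)/[(19.8+16.08)/2] ≈ -0.2074.
E_xy = -0.2895/-0.2074 ≈ 1.396.
E_xy > 0, so tablets and laptops are substitutes.

1.396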